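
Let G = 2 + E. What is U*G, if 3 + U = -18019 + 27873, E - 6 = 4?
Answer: 118212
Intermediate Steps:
E = 10 (E = 6 + 4 = 10)
G = 12 (G = 2 + 10 = 12)
U = 9851 (U = -3 + (-18019 + 27873) = -3 + 9854 = 9851)
U*G = 9851*12 = 118212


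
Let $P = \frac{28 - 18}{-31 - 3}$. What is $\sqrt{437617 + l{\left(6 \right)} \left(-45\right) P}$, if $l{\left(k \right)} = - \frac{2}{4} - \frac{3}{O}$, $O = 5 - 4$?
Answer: $\frac{\sqrt{505831702}}{34} \approx 661.49$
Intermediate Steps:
$O = 1$
$P = - \frac{5}{17}$ ($P = \frac{10}{-34} = 10 \left(- \frac{1}{34}\right) = - \frac{5}{17} \approx -0.29412$)
$l{\left(k \right)} = - \frac{7}{2}$ ($l{\left(k \right)} = - \frac{2}{4} - \frac{3}{1} = \left(-2\right) \frac{1}{4} - 3 = - \frac{1}{2} - 3 = - \frac{7}{2}$)
$\sqrt{437617 + l{\left(6 \right)} \left(-45\right) P} = \sqrt{437617 + \left(- \frac{7}{2}\right) \left(-45\right) \left(- \frac{5}{17}\right)} = \sqrt{437617 + \frac{315}{2} \left(- \frac{5}{17}\right)} = \sqrt{437617 - \frac{1575}{34}} = \sqrt{\frac{14877403}{34}} = \frac{\sqrt{505831702}}{34}$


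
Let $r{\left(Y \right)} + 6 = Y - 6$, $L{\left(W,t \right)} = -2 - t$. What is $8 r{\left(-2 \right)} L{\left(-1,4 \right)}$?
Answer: $672$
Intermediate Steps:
$r{\left(Y \right)} = -12 + Y$ ($r{\left(Y \right)} = -6 + \left(Y - 6\right) = -6 + \left(-6 + Y\right) = -12 + Y$)
$8 r{\left(-2 \right)} L{\left(-1,4 \right)} = 8 \left(-12 - 2\right) \left(-2 - 4\right) = 8 \left(-14\right) \left(-2 - 4\right) = \left(-112\right) \left(-6\right) = 672$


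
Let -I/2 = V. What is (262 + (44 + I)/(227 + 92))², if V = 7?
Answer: 6990297664/101761 ≈ 68693.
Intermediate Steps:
I = -14 (I = -2*7 = -14)
(262 + (44 + I)/(227 + 92))² = (262 + (44 - 14)/(227 + 92))² = (262 + 30/319)² = (83608/319)² = 6990297664/101761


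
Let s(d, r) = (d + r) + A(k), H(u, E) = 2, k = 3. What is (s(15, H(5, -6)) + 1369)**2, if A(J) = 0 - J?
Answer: 1912689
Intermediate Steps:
A(J) = -J
s(d, r) = -3 + d + r (s(d, r) = (d + r) - 1*3 = (d + r) - 3 = -3 + d + r)
(s(15, H(5, -6)) + 1369)**2 = ((-3 + 15 + 2) + 1369)**2 = (14 + 1369)**2 = 1383**2 = 1912689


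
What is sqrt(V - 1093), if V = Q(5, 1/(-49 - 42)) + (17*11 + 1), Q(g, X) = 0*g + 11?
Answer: I*sqrt(894) ≈ 29.9*I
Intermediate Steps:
Q(g, X) = 11 (Q(g, X) = 0 + 11 = 11)
V = 199 (V = 11 + (17*11 + 1) = 11 + (187 + 1) = 11 + 188 = 199)
sqrt(V - 1093) = sqrt(199 - 1093) = sqrt(-894) = I*sqrt(894)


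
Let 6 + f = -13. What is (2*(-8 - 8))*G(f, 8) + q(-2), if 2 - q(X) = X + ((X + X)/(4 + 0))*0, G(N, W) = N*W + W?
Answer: 4612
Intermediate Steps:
f = -19 (f = -6 - 13 = -19)
G(N, W) = W + N*W
q(X) = 2 - X (q(X) = 2 - (X + ((X + X)/(4 + 0))*0) = 2 - (X + ((2*X)/4)*0) = 2 - (X + ((2*X)*(1/4))*0) = 2 - (X + (X/2)*0) = 2 - (X + 0) = 2 - X)
(2*(-8 - 8))*G(f, 8) + q(-2) = (2*(-8 - 8))*(8*(1 - 19)) + (2 - 1*(-2)) = (2*(-16))*(8*(-18)) + (2 + 2) = -32*(-144) + 4 = 4608 + 4 = 4612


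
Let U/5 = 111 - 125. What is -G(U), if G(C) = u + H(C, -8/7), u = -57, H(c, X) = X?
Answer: 407/7 ≈ 58.143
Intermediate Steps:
U = -70 (U = 5*(111 - 125) = 5*(-14) = -70)
G(C) = -407/7 (G(C) = -57 - 8/7 = -407/7)
-G(U) = -1*(-407/7) = 407/7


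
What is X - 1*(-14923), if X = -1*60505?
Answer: -45582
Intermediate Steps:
X = -60505
X - 1*(-14923) = -60505 - 1*(-14923) = -60505 + 14923 = -45582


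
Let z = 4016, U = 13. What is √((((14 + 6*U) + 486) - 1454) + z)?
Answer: 2*√785 ≈ 56.036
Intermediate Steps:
√((((14 + 6*U) + 486) - 1454) + z) = √((((14 + 6*13) + 486) - 1454) + 4016) = √((((14 + 78) + 486) - 1454) + 4016) = √(((92 + 486) - 1454) + 4016) = √((578 - 1454) + 4016) = √(-876 + 4016) = √3140 = 2*√785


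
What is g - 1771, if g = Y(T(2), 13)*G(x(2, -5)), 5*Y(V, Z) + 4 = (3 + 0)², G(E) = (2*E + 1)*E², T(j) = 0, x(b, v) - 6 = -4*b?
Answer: -1783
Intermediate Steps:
x(b, v) = 6 - 4*b
G(E) = E²*(1 + 2*E) (G(E) = (1 + 2*E)*E² = E²*(1 + 2*E))
Y(V, Z) = 1 (Y(V, Z) = -⅘ + (3 + 0)²/5 = -⅘ + (⅕)*3² = -⅘ + (⅕)*9 = -⅘ + 9/5 = 1)
g = -12 (g = 1*((6 - 4*2)²*(1 + 2*(6 - 4*2))) = 1*((6 - 8)²*(1 + 2*(6 - 8))) = 1*((-2)²*(1 + 2*(-2))) = 1*(4*(1 - 4)) = 1*(4*(-3)) = 1*(-12) = -12)
g - 1771 = -12 - 1771 = -1783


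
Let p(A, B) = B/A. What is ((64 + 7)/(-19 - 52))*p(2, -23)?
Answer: 23/2 ≈ 11.500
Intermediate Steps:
((64 + 7)/(-19 - 52))*p(2, -23) = ((64 + 7)/(-19 - 52))*(-23/2) = (71/(-71))*(-23*½) = (71*(-1/71))*(-23/2) = -1*(-23/2) = 23/2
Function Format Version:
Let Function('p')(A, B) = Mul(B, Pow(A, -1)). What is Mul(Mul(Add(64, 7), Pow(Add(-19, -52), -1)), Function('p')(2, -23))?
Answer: Rational(23, 2) ≈ 11.500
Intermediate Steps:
Mul(Mul(Add(64, 7), Pow(Add(-19, -52), -1)), Function('p')(2, -23)) = Mul(Mul(Add(64, 7), Pow(Add(-19, -52), -1)), Mul(-23, Pow(2, -1))) = Mul(Mul(71, Pow(-71, -1)), Mul(-23, Rational(1, 2))) = Mul(Mul(71, Rational(-1, 71)), Rational(-23, 2)) = Mul(-1, Rational(-23, 2)) = Rational(23, 2)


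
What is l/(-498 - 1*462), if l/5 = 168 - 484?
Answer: 79/48 ≈ 1.6458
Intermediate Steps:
l = -1580 (l = 5*(168 - 484) = 5*(-316) = -1580)
l/(-498 - 1*462) = -1580/(-498 - 1*462) = -1580/(-498 - 462) = -1580/(-960) = -1580*(-1/960) = 79/48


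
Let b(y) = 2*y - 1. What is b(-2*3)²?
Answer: 169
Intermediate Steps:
b(y) = -1 + 2*y
b(-2*3)² = (-1 + 2*(-2*3))² = (-1 + 2*(-6))² = (-1 - 12)² = (-13)² = 169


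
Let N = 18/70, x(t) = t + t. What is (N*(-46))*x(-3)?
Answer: 2484/35 ≈ 70.971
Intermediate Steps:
x(t) = 2*t
N = 9/35 (N = 18*(1/70) = 9/35 ≈ 0.25714)
(N*(-46))*x(-3) = ((9/35)*(-46))*(2*(-3)) = -414/35*(-6) = 2484/35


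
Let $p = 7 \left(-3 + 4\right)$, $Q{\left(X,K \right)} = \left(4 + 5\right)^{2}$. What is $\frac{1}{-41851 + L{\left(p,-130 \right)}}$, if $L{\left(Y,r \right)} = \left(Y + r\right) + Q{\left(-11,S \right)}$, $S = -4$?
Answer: $- \frac{1}{41893} \approx -2.387 \cdot 10^{-5}$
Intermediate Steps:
$Q{\left(X,K \right)} = 81$ ($Q{\left(X,K \right)} = 9^{2} = 81$)
$p = 7$ ($p = 7 \cdot 1 = 7$)
$L{\left(Y,r \right)} = 81 + Y + r$ ($L{\left(Y,r \right)} = \left(Y + r\right) + 81 = 81 + Y + r$)
$\frac{1}{-41851 + L{\left(p,-130 \right)}} = \frac{1}{-41851 + \left(81 + 7 - 130\right)} = \frac{1}{-41851 - 42} = \frac{1}{-41893} = - \frac{1}{41893}$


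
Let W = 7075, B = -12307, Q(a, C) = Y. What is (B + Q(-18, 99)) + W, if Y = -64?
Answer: -5296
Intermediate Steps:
Q(a, C) = -64
(B + Q(-18, 99)) + W = (-12307 - 64) + 7075 = -12371 + 7075 = -5296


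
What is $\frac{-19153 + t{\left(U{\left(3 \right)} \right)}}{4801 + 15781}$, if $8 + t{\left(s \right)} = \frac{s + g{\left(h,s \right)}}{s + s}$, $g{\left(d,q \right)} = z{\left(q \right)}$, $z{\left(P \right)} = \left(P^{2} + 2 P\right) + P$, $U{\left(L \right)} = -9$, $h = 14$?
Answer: $- \frac{38327}{41164} \approx -0.93108$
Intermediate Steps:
$z{\left(P \right)} = P^{2} + 3 P$
$g{\left(d,q \right)} = q \left(3 + q\right)$
$t{\left(s \right)} = -8 + \frac{s + s \left(3 + s\right)}{2 s}$ ($t{\left(s \right)} = -8 + \frac{s + s \left(3 + s\right)}{s + s} = -8 + \frac{s + s \left(3 + s\right)}{2 s}$)
$\frac{-19153 + t{\left(U{\left(3 \right)} \right)}}{4801 + 15781} = \frac{-19153 + \left(-6 + \frac{1}{2} \left(-9\right)\right)}{4801 + 15781} = \frac{-19153 - \frac{21}{2}}{20582} = \left(-19153 - \frac{21}{2}\right) \frac{1}{20582} = \left(- \frac{38327}{2}\right) \frac{1}{20582} = - \frac{38327}{41164}$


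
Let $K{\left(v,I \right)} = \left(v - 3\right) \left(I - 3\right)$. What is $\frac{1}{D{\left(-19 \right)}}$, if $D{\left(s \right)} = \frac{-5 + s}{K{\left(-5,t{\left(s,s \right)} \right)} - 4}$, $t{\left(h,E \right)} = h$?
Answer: $- \frac{43}{6} \approx -7.1667$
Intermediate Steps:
$K{\left(v,I \right)} = \left(-3 + I\right) \left(-3 + v\right)$ ($K{\left(v,I \right)} = \left(-3 + v\right) \left(-3 + I\right) = \left(-3 + I\right) \left(-3 + v\right)$)
$D{\left(s \right)} = \frac{-5 + s}{20 - 8 s}$ ($D{\left(s \right)} = \frac{-5 + s}{\left(9 - 3 s - -15 + s \left(-5\right)\right) - 4} = \frac{-5 + s}{\left(9 - 3 s + 15 - 5 s\right) - 4} = \frac{-5 + s}{\left(24 - 8 s\right) - 4} = \frac{-5 + s}{20 - 8 s}$)
$\frac{1}{D{\left(-19 \right)}} = \frac{1}{\frac{1}{4} \frac{1}{5 - -38} \left(-5 - 19\right)} = \frac{1}{\frac{1}{4} \frac{1}{5 + 38} \left(-24\right)} = \frac{1}{\frac{1}{4} \cdot \frac{1}{43} \left(-24\right)} = \frac{1}{- \frac{6}{43}} = - \frac{43}{6}$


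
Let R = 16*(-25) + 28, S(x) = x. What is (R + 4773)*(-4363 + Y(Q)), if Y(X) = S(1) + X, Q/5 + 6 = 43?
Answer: -18382977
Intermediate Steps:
Q = 185 (Q = -30 + 5*43 = -30 + 215 = 185)
R = -372 (R = -400 + 28 = -372)
Y(X) = 1 + X
(R + 4773)*(-4363 + Y(Q)) = (-372 + 4773)*(-4363 + (1 + 185)) = 4401*(-4363 + 186) = 4401*(-4177) = -18382977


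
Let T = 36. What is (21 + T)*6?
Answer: 342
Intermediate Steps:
(21 + T)*6 = (21 + 36)*6 = 57*6 = 342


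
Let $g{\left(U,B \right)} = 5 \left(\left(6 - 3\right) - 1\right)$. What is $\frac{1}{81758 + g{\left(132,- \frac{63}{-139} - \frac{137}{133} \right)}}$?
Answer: $\frac{1}{81768} \approx 1.223 \cdot 10^{-5}$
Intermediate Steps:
$g{\left(U,B \right)} = 10$ ($g{\left(U,B \right)} = 5 \left(3 - 1\right) = 5 \cdot 2 = 10$)
$\frac{1}{81758 + g{\left(132,- \frac{63}{-139} - \frac{137}{133} \right)}} = \frac{1}{81758 + 10} = \frac{1}{81768}$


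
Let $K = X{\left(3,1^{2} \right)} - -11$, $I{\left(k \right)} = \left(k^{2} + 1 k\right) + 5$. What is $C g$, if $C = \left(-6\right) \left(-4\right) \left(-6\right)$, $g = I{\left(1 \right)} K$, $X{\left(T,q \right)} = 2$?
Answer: $-13104$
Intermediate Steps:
$I{\left(k \right)} = 5 + k + k^{2}$ ($I{\left(k \right)} = \left(k^{2} + k\right) + 5 = \left(k + k^{2}\right) + 5 = 5 + k + k^{2}$)
$K = 13$ ($K = 2 - -11 = 2 + 11 = 13$)
$g = 91$ ($g = \left(5 + 1 + 1^{2}\right) 13 = \left(5 + 1 + 1\right) 13 = 7 \cdot 13 = 91$)
$C = -144$ ($C = 24 \left(-6\right) = -144$)
$C g = \left(-144\right) 91 = -13104$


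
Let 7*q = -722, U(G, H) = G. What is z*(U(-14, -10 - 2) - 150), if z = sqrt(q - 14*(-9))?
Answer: -656*sqrt(70)/7 ≈ -784.07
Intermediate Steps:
q = -722/7 (q = (1/7)*(-722) = -722/7 ≈ -103.14)
z = 4*sqrt(70)/7 (z = sqrt(-722/7 - 14*(-9)) = sqrt(-722/7 + 126) = sqrt(160/7) = 4*sqrt(70)/7 ≈ 4.7809)
z*(U(-14, -10 - 2) - 150) = (4*sqrt(70)/7)*(-14 - 150) = (4*sqrt(70)/7)*(-164) = -656*sqrt(70)/7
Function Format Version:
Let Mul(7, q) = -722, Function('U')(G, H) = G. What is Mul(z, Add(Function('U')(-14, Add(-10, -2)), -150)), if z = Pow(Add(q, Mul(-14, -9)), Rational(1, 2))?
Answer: Mul(Rational(-656, 7), Pow(70, Rational(1, 2))) ≈ -784.07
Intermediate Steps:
q = Rational(-722, 7) (q = Mul(Rational(1, 7), -722) = Rational(-722, 7) ≈ -103.14)
z = Mul(Rational(4, 7), Pow(70, Rational(1, 2))) (z = Pow(Add(Rational(-722, 7), Mul(-14, -9)), Rational(1, 2)) = Pow(Add(Rational(-722, 7), 126), Rational(1, 2)) = Pow(Rational(160, 7), Rational(1, 2)) = Mul(Rational(4, 7), Pow(70, Rational(1, 2))) ≈ 4.7809)
Mul(z, Add(Function('U')(-14, Add(-10, -2)), -150)) = Mul(Mul(Rational(4, 7), Pow(70, Rational(1, 2))), Add(-14, -150)) = Mul(Mul(Rational(4, 7), Pow(70, Rational(1, 2))), -164) = Mul(Rational(-656, 7), Pow(70, Rational(1, 2)))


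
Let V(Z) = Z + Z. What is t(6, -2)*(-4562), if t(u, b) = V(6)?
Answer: -54744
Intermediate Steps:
V(Z) = 2*Z
t(u, b) = 12 (t(u, b) = 2*6 = 12)
t(6, -2)*(-4562) = 12*(-4562) = -54744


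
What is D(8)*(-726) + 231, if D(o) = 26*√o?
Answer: 231 - 37752*√2 ≈ -53158.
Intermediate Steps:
D(8)*(-726) + 231 = (26*√8)*(-726) + 231 = (26*(2*√2))*(-726) + 231 = (52*√2)*(-726) + 231 = -37752*√2 + 231 = 231 - 37752*√2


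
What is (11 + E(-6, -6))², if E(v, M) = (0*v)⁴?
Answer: 121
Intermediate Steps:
E(v, M) = 0 (E(v, M) = 0⁴ = 0)
(11 + E(-6, -6))² = (11 + 0)² = 11² = 121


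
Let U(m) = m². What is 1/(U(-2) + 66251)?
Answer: 1/66255 ≈ 1.5093e-5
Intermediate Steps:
1/(U(-2) + 66251) = 1/((-2)² + 66251) = 1/(4 + 66251) = 1/66255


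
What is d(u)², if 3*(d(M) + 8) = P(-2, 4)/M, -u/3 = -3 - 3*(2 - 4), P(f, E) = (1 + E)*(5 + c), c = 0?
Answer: 58081/729 ≈ 79.672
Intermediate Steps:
P(f, E) = 5 + 5*E (P(f, E) = (1 + E)*(5 + 0) = (1 + E)*5 = 5 + 5*E)
u = -9 (u = -3*(-3 - 3*(2 - 4)) = -3*(-3 - 3*(-2)) = -3*(-3 - 1*(-6)) = -3*(-3 + 6) = -3*3 = -9)
d(M) = -8 + 25/(3*M) (d(M) = -8 + ((5 + 5*4)/M)/3 = -8 + ((5 + 20)/M)/3 = -8 + (25/M)/3 = -8 + 25/(3*M))
d(u)² = (-8 + (25/3)/(-9))² = (-8 + (25/3)*(-⅑))² = (-8 - 25/27)² = (-241/27)² = 58081/729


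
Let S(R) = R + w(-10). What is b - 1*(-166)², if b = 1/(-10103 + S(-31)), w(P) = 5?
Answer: -279114725/10129 ≈ -27556.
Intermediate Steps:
S(R) = 5 + R (S(R) = R + 5 = 5 + R)
b = -1/10129 (b = 1/(-10103 + (5 - 31)) = 1/(-10103 - 26) = 1/(-10129) = -1/10129 ≈ -9.8726e-5)
b - 1*(-166)² = -1/10129 - 1*(-166)² = -1/10129 - 1*27556 = -1/10129 - 27556 = -279114725/10129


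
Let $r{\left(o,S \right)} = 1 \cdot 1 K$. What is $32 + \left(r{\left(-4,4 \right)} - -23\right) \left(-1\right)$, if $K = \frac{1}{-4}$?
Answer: $\frac{37}{4} \approx 9.25$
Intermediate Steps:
$K = - \frac{1}{4} \approx -0.25$
$r{\left(o,S \right)} = - \frac{1}{4}$ ($r{\left(o,S \right)} = 1 \cdot 1 \left(- \frac{1}{4}\right) = 1 \left(- \frac{1}{4}\right) = - \frac{1}{4}$)
$32 + \left(r{\left(-4,4 \right)} - -23\right) \left(-1\right) = 32 + \left(- \frac{1}{4} - -23\right) \left(-1\right) = 32 + \left(- \frac{1}{4} + 23\right) \left(-1\right) = 32 + \frac{91}{4} \left(-1\right) = 32 - \frac{91}{4} = \frac{37}{4}$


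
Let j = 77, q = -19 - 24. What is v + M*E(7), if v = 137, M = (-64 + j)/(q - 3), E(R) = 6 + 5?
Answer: 6159/46 ≈ 133.89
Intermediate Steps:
q = -43
E(R) = 11
M = -13/46 (M = (-64 + 77)/(-43 - 3) = 13/(-46) = 13*(-1/46) = -13/46 ≈ -0.28261)
v + M*E(7) = 137 - 13/46*11 = 137 - 143/46 = 6159/46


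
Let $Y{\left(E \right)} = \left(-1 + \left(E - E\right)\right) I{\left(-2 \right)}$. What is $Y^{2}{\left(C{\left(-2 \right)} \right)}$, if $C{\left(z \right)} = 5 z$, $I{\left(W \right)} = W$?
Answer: $4$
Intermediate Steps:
$Y{\left(E \right)} = 2$ ($Y{\left(E \right)} = \left(-1 + \left(E - E\right)\right) \left(-2\right) = \left(-1 + 0\right) \left(-2\right) = \left(-1\right) \left(-2\right) = 2$)
$Y^{2}{\left(C{\left(-2 \right)} \right)} = 2^{2} = 4$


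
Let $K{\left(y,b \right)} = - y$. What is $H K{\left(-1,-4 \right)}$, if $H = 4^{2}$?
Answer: $16$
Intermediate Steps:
$H = 16$
$H K{\left(-1,-4 \right)} = 16 \left(\left(-1\right) \left(-1\right)\right) = 16 \cdot 1 = 16$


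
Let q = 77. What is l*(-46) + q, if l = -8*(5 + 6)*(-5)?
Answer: -20163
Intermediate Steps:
l = 440 (l = -88*(-5) = -8*(-55) = 440)
l*(-46) + q = 440*(-46) + 77 = -20240 + 77 = -20163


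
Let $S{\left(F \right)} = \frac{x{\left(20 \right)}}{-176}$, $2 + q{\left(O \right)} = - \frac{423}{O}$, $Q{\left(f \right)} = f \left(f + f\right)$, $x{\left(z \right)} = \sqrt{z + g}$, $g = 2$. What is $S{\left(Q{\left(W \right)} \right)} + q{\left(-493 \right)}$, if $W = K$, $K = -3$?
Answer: $- \frac{563}{493} - \frac{\sqrt{22}}{176} \approx -1.1686$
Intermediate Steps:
$W = -3$
$x{\left(z \right)} = \sqrt{2 + z}$ ($x{\left(z \right)} = \sqrt{z + 2} = \sqrt{2 + z}$)
$Q{\left(f \right)} = 2 f^{2}$ ($Q{\left(f \right)} = f 2 f = 2 f^{2}$)
$q{\left(O \right)} = -2 - \frac{423}{O}$
$S{\left(F \right)} = - \frac{\sqrt{22}}{176}$ ($S{\left(F \right)} = \frac{\sqrt{2 + 20}}{-176} = \sqrt{22} \left(- \frac{1}{176}\right) = - \frac{\sqrt{22}}{176}$)
$S{\left(Q{\left(W \right)} \right)} + q{\left(-493 \right)} = - \frac{\sqrt{22}}{176} - \left(2 + \frac{423}{-493}\right) = - \frac{\sqrt{22}}{176} - \frac{563}{493} = - \frac{563}{493} - \frac{\sqrt{22}}{176}$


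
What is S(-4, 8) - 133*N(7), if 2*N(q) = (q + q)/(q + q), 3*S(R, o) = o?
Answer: -383/6 ≈ -63.833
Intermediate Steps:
S(R, o) = o/3
N(q) = ½ (N(q) = ((q + q)/(q + q))/2 = ((2*q)/((2*q)))/2 = ((2*q)*(1/(2*q)))/2 = (½)*1 = ½)
S(-4, 8) - 133*N(7) = (⅓)*8 - 133*½ = 8/3 - 133/2 = -383/6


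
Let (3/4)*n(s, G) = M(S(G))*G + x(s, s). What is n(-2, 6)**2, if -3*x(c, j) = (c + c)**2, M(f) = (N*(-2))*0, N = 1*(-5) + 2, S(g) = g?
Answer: 4096/81 ≈ 50.568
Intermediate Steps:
N = -3 (N = -5 + 2 = -3)
M(f) = 0 (M(f) = -3*(-2)*0 = 6*0 = 0)
x(c, j) = -4*c**2/3 (x(c, j) = -(c + c)**2/3 = -4*c**2/3)
n(s, G) = -16*s**2/9 (n(s, G) = 4*(0*G - 4*s**2/3)/3 = 4*(0 - 4*s**2/3)/3 = 4*(-4*s**2/3)/3 = -16*s**2/9)
n(-2, 6)**2 = (-16/9*(-2)**2)**2 = (-16/9*4)**2 = (-64/9)**2 = 4096/81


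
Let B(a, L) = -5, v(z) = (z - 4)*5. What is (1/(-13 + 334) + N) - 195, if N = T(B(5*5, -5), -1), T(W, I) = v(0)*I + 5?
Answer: -54569/321 ≈ -170.00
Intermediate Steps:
v(z) = -20 + 5*z (v(z) = (-4 + z)*5 = -20 + 5*z)
T(W, I) = 5 - 20*I (T(W, I) = (-20 + 5*0)*I + 5 = (-20 + 0)*I + 5 = -20*I + 5 = 5 - 20*I)
N = 25 (N = 5 - 20*(-1) = 5 + 20 = 25)
(1/(-13 + 334) + N) - 195 = (1/(-13 + 334) + 25) - 195 = (1/321 + 25) - 195 = 8026/321 - 195 = -54569/321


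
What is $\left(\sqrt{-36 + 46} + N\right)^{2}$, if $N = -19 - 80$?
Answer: $\left(99 - \sqrt{10}\right)^{2} \approx 9184.9$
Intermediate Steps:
$N = -99$ ($N = -19 - 80 = -99$)
$\left(\sqrt{-36 + 46} + N\right)^{2} = \left(\sqrt{-36 + 46} - 99\right)^{2} = \left(\sqrt{10} - 99\right)^{2} = \left(-99 + \sqrt{10}\right)^{2}$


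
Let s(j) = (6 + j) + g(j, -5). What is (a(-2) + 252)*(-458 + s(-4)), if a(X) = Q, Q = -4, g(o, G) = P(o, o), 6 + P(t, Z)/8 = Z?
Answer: -132928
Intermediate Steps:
P(t, Z) = -48 + 8*Z
g(o, G) = -48 + 8*o
s(j) = -42 + 9*j (s(j) = (6 + j) + (-48 + 8*j) = -42 + 9*j)
a(X) = -4
(a(-2) + 252)*(-458 + s(-4)) = (-4 + 252)*(-458 + (-42 + 9*(-4))) = 248*(-458 + (-42 - 36)) = 248*(-458 - 78) = 248*(-536) = -132928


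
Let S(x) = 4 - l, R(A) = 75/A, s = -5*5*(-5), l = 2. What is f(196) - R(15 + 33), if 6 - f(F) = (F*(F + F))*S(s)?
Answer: -2458553/16 ≈ -1.5366e+5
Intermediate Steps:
s = 125 (s = -25*(-5) = 125)
S(x) = 2 (S(x) = 4 - 1*2 = 4 - 2 = 2)
f(F) = 6 - 4*F² (f(F) = 6 - F*(F + F)*2 = 6 - F*(2*F)*2 = 6 - 2*F²*2 = 6 - 4*F²)
f(196) - R(15 + 33) = (6 - 4*196²) - 75/(15 + 33) = (6 - 4*38416) - 75/48 = (6 - 153664) - 75/48 = -153658 - 1*25/16 = -153658 - 25/16 = -2458553/16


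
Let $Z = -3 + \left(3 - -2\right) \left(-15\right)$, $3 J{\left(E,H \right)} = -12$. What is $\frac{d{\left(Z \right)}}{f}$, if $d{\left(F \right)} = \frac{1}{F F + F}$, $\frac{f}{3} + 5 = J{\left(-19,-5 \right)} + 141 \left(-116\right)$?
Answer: $- \frac{1}{294864570} \approx -3.3914 \cdot 10^{-9}$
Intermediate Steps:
$J{\left(E,H \right)} = -4$ ($J{\left(E,H \right)} = \frac{1}{3} \left(-12\right) = -4$)
$Z = -78$ ($Z = -3 + \left(3 + 2\right) \left(-15\right) = -3 + 5 \left(-15\right) = -3 - 75 = -78$)
$f = -49095$ ($f = -15 + 3 \left(-4 + 141 \left(-116\right)\right) = -15 + 3 \left(-4 - 16356\right) = -15 + 3 \left(-16360\right) = -15 - 49080 = -49095$)
$d{\left(F \right)} = \frac{1}{F + F^{2}}$ ($d{\left(F \right)} = \frac{1}{F^{2} + F} = \frac{1}{F + F^{2}}$)
$\frac{d{\left(Z \right)}}{f} = \frac{\frac{1}{-78} \frac{1}{1 - 78}}{-49095} = - \frac{1}{78 \left(-77\right)} \left(- \frac{1}{49095}\right) = \left(- \frac{1}{78}\right) \left(- \frac{1}{77}\right) \left(- \frac{1}{49095}\right) = \frac{1}{6006} \left(- \frac{1}{49095}\right) = - \frac{1}{294864570}$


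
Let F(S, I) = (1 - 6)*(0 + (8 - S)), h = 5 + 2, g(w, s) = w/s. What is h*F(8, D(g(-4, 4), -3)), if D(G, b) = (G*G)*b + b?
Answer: 0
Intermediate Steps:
D(G, b) = b + b*G**2 (D(G, b) = G**2*b + b = b*G**2 + b = b + b*G**2)
h = 7
F(S, I) = -40 + 5*S (F(S, I) = -5*(8 - S) = -40 + 5*S)
h*F(8, D(g(-4, 4), -3)) = 7*(-40 + 5*8) = 7*(-40 + 40) = 7*0 = 0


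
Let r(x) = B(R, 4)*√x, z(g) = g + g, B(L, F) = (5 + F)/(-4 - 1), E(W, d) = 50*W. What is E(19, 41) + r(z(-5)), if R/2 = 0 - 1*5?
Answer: 950 - 9*I*√10/5 ≈ 950.0 - 5.6921*I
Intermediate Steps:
R = -10 (R = 2*(0 - 1*5) = 2*(0 - 5) = 2*(-5) = -10)
B(L, F) = -1 - F/5 (B(L, F) = (5 + F)/(-5) = (5 + F)*(-⅕) = -1 - F/5)
z(g) = 2*g
r(x) = -9*√x/5 (r(x) = (-1 - ⅕*4)*√x = (-1 - ⅘)*√x = -9*√x/5)
E(19, 41) + r(z(-5)) = 50*19 - 9*I*√10/5 = 950 - 9*I*√10/5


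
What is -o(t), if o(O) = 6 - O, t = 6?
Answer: 0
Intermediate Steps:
-o(t) = -(6 - 1*6) = -(6 - 6) = -0 = -1*0 = 0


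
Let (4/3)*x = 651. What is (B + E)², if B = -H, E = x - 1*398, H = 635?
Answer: 4748041/16 ≈ 2.9675e+5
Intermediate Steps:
x = 1953/4 (x = (¾)*651 = 1953/4 ≈ 488.25)
E = 361/4 (E = 1953/4 - 1*398 = 1953/4 - 398 = 361/4 ≈ 90.250)
B = -635 (B = -1*635 = -635)
(B + E)² = (-635 + 361/4)² = (-2179/4)² = 4748041/16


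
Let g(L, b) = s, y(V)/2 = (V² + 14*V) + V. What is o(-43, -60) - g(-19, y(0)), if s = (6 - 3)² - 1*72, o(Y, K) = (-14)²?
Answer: 259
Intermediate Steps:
y(V) = 2*V² + 30*V (y(V) = 2*((V² + 14*V) + V) = 2*(V² + 15*V) = 2*V² + 30*V)
o(Y, K) = 196
s = -63 (s = 3² - 72 = 9 - 72 = -63)
g(L, b) = -63
o(-43, -60) - g(-19, y(0)) = 196 - 1*(-63) = 196 + 63 = 259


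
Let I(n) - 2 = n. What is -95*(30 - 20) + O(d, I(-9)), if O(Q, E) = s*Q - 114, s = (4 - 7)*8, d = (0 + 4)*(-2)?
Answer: -872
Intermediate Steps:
I(n) = 2 + n
d = -8 (d = 4*(-2) = -8)
s = -24 (s = -3*8 = -24)
O(Q, E) = -114 - 24*Q (O(Q, E) = -24*Q - 114 = -114 - 24*Q)
-95*(30 - 20) + O(d, I(-9)) = -95*(30 - 20) + (-114 - 24*(-8)) = -95*10 + (-114 + 192) = -950 + 78 = -872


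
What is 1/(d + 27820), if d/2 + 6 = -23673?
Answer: -1/19538 ≈ -5.1182e-5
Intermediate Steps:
d = -47358 (d = -12 + 2*(-23673) = -12 - 47346 = -47358)
1/(d + 27820) = 1/(-47358 + 27820) = 1/(-19538) = -1/19538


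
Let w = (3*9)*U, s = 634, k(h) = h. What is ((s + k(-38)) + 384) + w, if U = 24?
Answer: 1628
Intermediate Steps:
w = 648 (w = (3*9)*24 = 27*24 = 648)
((s + k(-38)) + 384) + w = ((634 - 38) + 384) + 648 = (596 + 384) + 648 = 980 + 648 = 1628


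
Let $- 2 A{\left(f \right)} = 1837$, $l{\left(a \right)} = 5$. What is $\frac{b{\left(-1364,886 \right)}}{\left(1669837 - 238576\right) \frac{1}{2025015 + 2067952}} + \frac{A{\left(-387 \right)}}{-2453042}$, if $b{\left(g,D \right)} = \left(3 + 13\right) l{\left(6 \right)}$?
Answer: $\frac{1606437822124697}{7021886691924} \approx 228.78$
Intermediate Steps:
$b{\left(g,D \right)} = 80$ ($b{\left(g,D \right)} = \left(3 + 13\right) 5 = 16 \cdot 5 = 80$)
$A{\left(f \right)} = - \frac{1837}{2}$ ($A{\left(f \right)} = \left(- \frac{1}{2}\right) 1837 = - \frac{1837}{2}$)
$\frac{b{\left(-1364,886 \right)}}{\left(1669837 - 238576\right) \frac{1}{2025015 + 2067952}} + \frac{A{\left(-387 \right)}}{-2453042} = \frac{80}{\left(1669837 - 238576\right) \frac{1}{2025015 + 2067952}} - \frac{1837}{2 \left(-2453042\right)} = \frac{80}{1431261 \cdot \frac{1}{4092967}} - - \frac{1837}{4906084} = \frac{80}{1431261 \cdot \frac{1}{4092967}} + \frac{1837}{4906084} = \frac{80}{\frac{1431261}{4092967}} + \frac{1837}{4906084} = 80 \cdot \frac{4092967}{1431261} + \frac{1837}{4906084} = \frac{327437360}{1431261} + \frac{1837}{4906084} = \frac{1606437822124697}{7021886691924}$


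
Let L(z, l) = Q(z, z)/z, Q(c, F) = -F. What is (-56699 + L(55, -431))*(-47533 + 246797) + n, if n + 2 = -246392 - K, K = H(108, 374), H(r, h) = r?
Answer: -11298515302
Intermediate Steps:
K = 108
L(z, l) = -1 (L(z, l) = (-z)/z = -1)
n = -246502 (n = -2 + (-246392 - 1*108) = -2 + (-246392 - 108) = -2 - 246500 = -246502)
(-56699 + L(55, -431))*(-47533 + 246797) + n = (-56699 - 1)*(-47533 + 246797) - 246502 = -56700*199264 - 246502 = -11298268800 - 246502 = -11298515302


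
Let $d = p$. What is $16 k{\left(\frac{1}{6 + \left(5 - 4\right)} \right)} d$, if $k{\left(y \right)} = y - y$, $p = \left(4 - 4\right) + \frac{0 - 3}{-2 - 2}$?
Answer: $0$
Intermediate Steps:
$p = \frac{3}{4}$ ($p = 0 - \frac{3}{-4} = 0 - - \frac{3}{4} = 0 + \frac{3}{4} = \frac{3}{4} \approx 0.75$)
$d = \frac{3}{4} \approx 0.75$
$k{\left(y \right)} = 0$
$16 k{\left(\frac{1}{6 + \left(5 - 4\right)} \right)} d = 16 \cdot 0 \cdot \frac{3}{4} = 0 \cdot \frac{3}{4} = 0$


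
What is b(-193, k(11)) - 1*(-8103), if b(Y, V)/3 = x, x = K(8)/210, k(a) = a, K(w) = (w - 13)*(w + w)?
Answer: 56713/7 ≈ 8101.9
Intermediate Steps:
K(w) = 2*w*(-13 + w) (K(w) = (-13 + w)*(2*w) = 2*w*(-13 + w))
x = -8/21 (x = (2*8*(-13 + 8))/210 = (2*8*(-5))*(1/210) = -80*1/210 = -8/21 ≈ -0.38095)
b(Y, V) = -8/7 (b(Y, V) = 3*(-8/21) = -8/7)
b(-193, k(11)) - 1*(-8103) = -8/7 - 1*(-8103) = -8/7 + 8103 = 56713/7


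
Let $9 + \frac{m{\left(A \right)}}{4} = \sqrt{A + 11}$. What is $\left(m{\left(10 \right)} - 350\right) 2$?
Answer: $-772 + 8 \sqrt{21} \approx -735.34$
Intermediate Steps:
$m{\left(A \right)} = -36 + 4 \sqrt{11 + A}$ ($m{\left(A \right)} = -36 + 4 \sqrt{A + 11} = -36 + 4 \sqrt{11 + A}$)
$\left(m{\left(10 \right)} - 350\right) 2 = \left(\left(-36 + 4 \sqrt{11 + 10}\right) - 350\right) 2 = \left(\left(-36 + 4 \sqrt{21}\right) - 350\right) 2 = \left(-386 + 4 \sqrt{21}\right) 2 = -772 + 8 \sqrt{21}$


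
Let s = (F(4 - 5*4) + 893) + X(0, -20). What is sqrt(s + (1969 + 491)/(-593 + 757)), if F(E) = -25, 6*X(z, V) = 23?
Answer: sqrt(31926)/6 ≈ 29.780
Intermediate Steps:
X(z, V) = 23/6 (X(z, V) = (1/6)*23 = 23/6)
s = 5231/6 (s = (-25 + 893) + 23/6 = 868 + 23/6 = 5231/6 ≈ 871.83)
sqrt(s + (1969 + 491)/(-593 + 757)) = sqrt(5231/6 + (1969 + 491)/(-593 + 757)) = sqrt(5231/6 + 2460/164) = sqrt(5231/6 + 2460*(1/164)) = sqrt(5231/6 + 15) = sqrt(5321/6) = sqrt(31926)/6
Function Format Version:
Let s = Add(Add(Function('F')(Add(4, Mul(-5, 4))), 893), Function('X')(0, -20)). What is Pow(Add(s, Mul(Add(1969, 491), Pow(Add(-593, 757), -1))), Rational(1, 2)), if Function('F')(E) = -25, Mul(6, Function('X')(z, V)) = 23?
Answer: Mul(Rational(1, 6), Pow(31926, Rational(1, 2))) ≈ 29.780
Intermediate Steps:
Function('X')(z, V) = Rational(23, 6) (Function('X')(z, V) = Mul(Rational(1, 6), 23) = Rational(23, 6))
s = Rational(5231, 6) (s = Add(Add(-25, 893), Rational(23, 6)) = Add(868, Rational(23, 6)) = Rational(5231, 6) ≈ 871.83)
Pow(Add(s, Mul(Add(1969, 491), Pow(Add(-593, 757), -1))), Rational(1, 2)) = Pow(Add(Rational(5231, 6), Mul(Add(1969, 491), Pow(Add(-593, 757), -1))), Rational(1, 2)) = Pow(Add(Rational(5231, 6), Mul(2460, Pow(164, -1))), Rational(1, 2)) = Pow(Add(Rational(5231, 6), Mul(2460, Rational(1, 164))), Rational(1, 2)) = Pow(Add(Rational(5231, 6), 15), Rational(1, 2)) = Pow(Rational(5321, 6), Rational(1, 2)) = Mul(Rational(1, 6), Pow(31926, Rational(1, 2)))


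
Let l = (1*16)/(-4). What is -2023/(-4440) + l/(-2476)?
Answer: 1256677/2748360 ≈ 0.45725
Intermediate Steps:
l = -4 (l = 16*(-1/4) = -4)
-2023/(-4440) + l/(-2476) = -2023/(-4440) - 4/(-2476) = -2023*(-1/4440) - 4*(-1/2476) = 2023/4440 + 1/619 = 1256677/2748360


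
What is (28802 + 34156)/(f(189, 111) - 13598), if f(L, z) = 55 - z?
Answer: -31479/6827 ≈ -4.6110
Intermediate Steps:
(28802 + 34156)/(f(189, 111) - 13598) = (28802 + 34156)/((55 - 1*111) - 13598) = 62958/((55 - 111) - 13598) = 62958/(-56 - 13598) = 62958/(-13654) = 62958*(-1/13654) = -31479/6827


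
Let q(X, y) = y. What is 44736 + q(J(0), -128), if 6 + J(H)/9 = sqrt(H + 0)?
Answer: 44608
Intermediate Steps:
J(H) = -54 + 9*sqrt(H) (J(H) = -54 + 9*sqrt(H + 0) = -54 + 9*sqrt(H))
44736 + q(J(0), -128) = 44736 - 128 = 44608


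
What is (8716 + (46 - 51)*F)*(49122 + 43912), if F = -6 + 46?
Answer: 792277544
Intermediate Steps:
F = 40
(8716 + (46 - 51)*F)*(49122 + 43912) = (8716 + (46 - 51)*40)*(49122 + 43912) = (8716 - 5*40)*93034 = (8716 - 200)*93034 = 8516*93034 = 792277544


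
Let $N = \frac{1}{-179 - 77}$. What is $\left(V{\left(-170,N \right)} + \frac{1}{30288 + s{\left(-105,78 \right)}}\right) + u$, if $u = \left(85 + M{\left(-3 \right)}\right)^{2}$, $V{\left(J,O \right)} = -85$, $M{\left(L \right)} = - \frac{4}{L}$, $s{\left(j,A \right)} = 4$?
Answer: $\frac{2008844281}{272628} \approx 7368.4$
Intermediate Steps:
$N = - \frac{1}{256}$ ($N = \frac{1}{-256} = - \frac{1}{256} \approx -0.0039063$)
$u = \frac{67081}{9}$ ($u = \left(85 - \frac{4}{-3}\right)^{2} = \left(85 - - \frac{4}{3}\right)^{2} = \left(85 + \frac{4}{3}\right)^{2} = \left(\frac{259}{3}\right)^{2} = \frac{67081}{9} \approx 7453.4$)
$\left(V{\left(-170,N \right)} + \frac{1}{30288 + s{\left(-105,78 \right)}}\right) + u = \left(-85 + \frac{1}{30288 + 4}\right) + \frac{67081}{9} = \left(-85 + \frac{1}{30292}\right) + \frac{67081}{9} = - \frac{2574819}{30292} + \frac{67081}{9} = \frac{2008844281}{272628}$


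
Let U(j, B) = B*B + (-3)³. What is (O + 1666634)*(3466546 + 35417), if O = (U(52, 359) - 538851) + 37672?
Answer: 4532622228567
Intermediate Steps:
U(j, B) = -27 + B² (U(j, B) = B² - 27 = -27 + B²)
O = -372325 (O = ((-27 + 359²) - 538851) + 37672 = ((-27 + 128881) - 538851) + 37672 = (128854 - 538851) + 37672 = -409997 + 37672 = -372325)
(O + 1666634)*(3466546 + 35417) = (-372325 + 1666634)*(3466546 + 35417) = 1294309*3501963 = 4532622228567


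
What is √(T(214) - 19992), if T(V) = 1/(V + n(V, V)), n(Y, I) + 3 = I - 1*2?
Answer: I*√397460905/141 ≈ 141.39*I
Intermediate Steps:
n(Y, I) = -5 + I (n(Y, I) = -3 + (I - 1*2) = -3 + (I - 2) = -3 + (-2 + I) = -5 + I)
T(V) = 1/(-5 + 2*V) (T(V) = 1/(V + (-5 + V)) = 1/(-5 + 2*V))
√(T(214) - 19992) = √(1/(-5 + 2*214) - 19992) = √(1/(-5 + 428) - 19992) = √(1/423 - 19992) = √(-8456615/423) = I*√397460905/141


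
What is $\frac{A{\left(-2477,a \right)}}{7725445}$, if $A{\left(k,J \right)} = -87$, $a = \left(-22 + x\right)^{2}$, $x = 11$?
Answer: $- \frac{87}{7725445} \approx -1.1261 \cdot 10^{-5}$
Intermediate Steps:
$a = 121$ ($a = \left(-22 + 11\right)^{2} = \left(-11\right)^{2} = 121$)
$\frac{A{\left(-2477,a \right)}}{7725445} = - \frac{87}{7725445}$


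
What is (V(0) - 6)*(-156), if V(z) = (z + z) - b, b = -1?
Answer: 780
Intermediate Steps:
V(z) = 1 + 2*z (V(z) = (z + z) - 1*(-1) = 2*z + 1 = 1 + 2*z)
(V(0) - 6)*(-156) = ((1 + 2*0) - 6)*(-156) = ((1 + 0) - 6)*(-156) = (1 - 6)*(-156) = -5*(-156) = 780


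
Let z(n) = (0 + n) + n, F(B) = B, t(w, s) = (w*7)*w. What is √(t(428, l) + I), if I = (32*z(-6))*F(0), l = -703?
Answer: 428*√7 ≈ 1132.4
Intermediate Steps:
t(w, s) = 7*w² (t(w, s) = (7*w)*w = 7*w²)
z(n) = 2*n (z(n) = n + n = 2*n)
I = 0 (I = (32*(2*(-6)))*0 = (32*(-12))*0 = -384*0 = 0)
√(t(428, l) + I) = √(7*428² + 0) = √(7*183184 + 0) = √(1282288 + 0) = √1282288 = 428*√7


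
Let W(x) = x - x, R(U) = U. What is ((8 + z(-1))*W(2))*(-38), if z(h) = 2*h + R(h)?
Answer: 0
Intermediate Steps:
z(h) = 3*h (z(h) = 2*h + h = 3*h)
W(x) = 0
((8 + z(-1))*W(2))*(-38) = ((8 + 3*(-1))*0)*(-38) = ((8 - 3)*0)*(-38) = (5*0)*(-38) = 0*(-38) = 0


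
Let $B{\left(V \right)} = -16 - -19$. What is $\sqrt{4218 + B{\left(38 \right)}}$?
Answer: $3 \sqrt{469} \approx 64.969$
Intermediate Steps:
$B{\left(V \right)} = 3$ ($B{\left(V \right)} = -16 + 19 = 3$)
$\sqrt{4218 + B{\left(38 \right)}} = \sqrt{4218 + 3} = \sqrt{4221} = 3 \sqrt{469}$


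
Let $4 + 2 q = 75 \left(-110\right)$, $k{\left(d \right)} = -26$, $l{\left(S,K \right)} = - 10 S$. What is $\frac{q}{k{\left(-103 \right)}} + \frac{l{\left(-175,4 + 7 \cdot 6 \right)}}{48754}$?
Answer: $\frac{100626629}{633802} \approx 158.77$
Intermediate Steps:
$q = -4127$ ($q = -2 + \frac{75 \left(-110\right)}{2} = -2 + \frac{1}{2} \left(-8250\right) = -2 - 4125 = -4127$)
$\frac{q}{k{\left(-103 \right)}} + \frac{l{\left(-175,4 + 7 \cdot 6 \right)}}{48754} = - \frac{4127}{-26} + \frac{\left(-10\right) \left(-175\right)}{48754} = \left(-4127\right) \left(- \frac{1}{26}\right) + 1750 \cdot \frac{1}{48754} = \frac{4127}{26} + \frac{875}{24377} = \frac{100626629}{633802}$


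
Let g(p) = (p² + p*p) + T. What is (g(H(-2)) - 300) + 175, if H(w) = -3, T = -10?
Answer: -117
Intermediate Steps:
g(p) = -10 + 2*p² (g(p) = (p² + p*p) - 10 = (p² + p²) - 10 = 2*p² - 10 = -10 + 2*p²)
(g(H(-2)) - 300) + 175 = ((-10 + 2*(-3)²) - 300) + 175 = ((-10 + 2*9) - 300) + 175 = ((-10 + 18) - 300) + 175 = (8 - 300) + 175 = -292 + 175 = -117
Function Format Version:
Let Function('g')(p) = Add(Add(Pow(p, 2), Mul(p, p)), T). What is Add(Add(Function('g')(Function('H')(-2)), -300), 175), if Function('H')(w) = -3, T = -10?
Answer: -117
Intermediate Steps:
Function('g')(p) = Add(-10, Mul(2, Pow(p, 2))) (Function('g')(p) = Add(Add(Pow(p, 2), Mul(p, p)), -10) = Add(Add(Pow(p, 2), Pow(p, 2)), -10) = Add(Mul(2, Pow(p, 2)), -10) = Add(-10, Mul(2, Pow(p, 2))))
Add(Add(Function('g')(Function('H')(-2)), -300), 175) = Add(Add(Add(-10, Mul(2, Pow(-3, 2))), -300), 175) = Add(Add(Add(-10, Mul(2, 9)), -300), 175) = Add(Add(Add(-10, 18), -300), 175) = Add(Add(8, -300), 175) = Add(-292, 175) = -117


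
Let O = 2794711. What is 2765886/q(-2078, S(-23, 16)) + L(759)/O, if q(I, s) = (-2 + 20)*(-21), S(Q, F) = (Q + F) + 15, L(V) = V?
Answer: -1288308623674/176066793 ≈ -7317.2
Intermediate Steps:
S(Q, F) = 15 + F + Q (S(Q, F) = (F + Q) + 15 = 15 + F + Q)
q(I, s) = -378 (q(I, s) = 18*(-21) = -378)
2765886/q(-2078, S(-23, 16)) + L(759)/O = 2765886/(-378) + 759/2794711 = 2765886*(-1/378) + 759*(1/2794711) = -460981/63 + 759/2794711 = -1288308623674/176066793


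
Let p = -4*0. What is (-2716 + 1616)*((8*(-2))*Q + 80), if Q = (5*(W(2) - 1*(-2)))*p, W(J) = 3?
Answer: -88000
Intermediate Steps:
p = 0
Q = 0 (Q = (5*(3 - 1*(-2)))*0 = (5*(3 + 2))*0 = (5*5)*0 = 25*0 = 0)
(-2716 + 1616)*((8*(-2))*Q + 80) = (-2716 + 1616)*((8*(-2))*0 + 80) = -1100*(-16*0 + 80) = -1100*(0 + 80) = -1100*80 = -88000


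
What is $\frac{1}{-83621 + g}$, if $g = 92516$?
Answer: $\frac{1}{8895} \approx 0.00011242$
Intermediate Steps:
$\frac{1}{-83621 + g} = \frac{1}{-83621 + 92516} = \frac{1}{8895}$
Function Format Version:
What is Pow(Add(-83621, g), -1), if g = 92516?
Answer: Rational(1, 8895) ≈ 0.00011242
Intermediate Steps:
Pow(Add(-83621, g), -1) = Pow(Add(-83621, 92516), -1) = Pow(8895, -1) = Rational(1, 8895)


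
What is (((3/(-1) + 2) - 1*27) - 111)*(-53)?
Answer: 7367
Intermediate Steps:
(((3/(-1) + 2) - 1*27) - 111)*(-53) = (((3*(-1) + 2) - 27) - 111)*(-53) = (((-3 + 2) - 27) - 111)*(-53) = ((-1 - 27) - 111)*(-53) = (-28 - 111)*(-53) = -139*(-53) = 7367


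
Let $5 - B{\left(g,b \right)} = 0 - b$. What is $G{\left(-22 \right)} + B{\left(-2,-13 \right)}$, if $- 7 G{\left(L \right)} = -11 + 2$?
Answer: $- \frac{47}{7} \approx -6.7143$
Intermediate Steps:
$B{\left(g,b \right)} = 5 + b$ ($B{\left(g,b \right)} = 5 - \left(0 - b\right) = 5 - - b = 5 + b$)
$G{\left(L \right)} = \frac{9}{7}$ ($G{\left(L \right)} = - \frac{-11 + 2}{7} = \left(- \frac{1}{7}\right) \left(-9\right) = \frac{9}{7}$)
$G{\left(-22 \right)} + B{\left(-2,-13 \right)} = \frac{9}{7} + \left(5 - 13\right) = \frac{9}{7} - 8 = - \frac{47}{7}$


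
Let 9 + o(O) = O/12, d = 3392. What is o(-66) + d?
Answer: 6755/2 ≈ 3377.5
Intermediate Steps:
o(O) = -9 + O/12
o(-66) + d = (-9 + (1/12)*(-66)) + 3392 = (-9 - 11/2) + 3392 = -29/2 + 3392 = 6755/2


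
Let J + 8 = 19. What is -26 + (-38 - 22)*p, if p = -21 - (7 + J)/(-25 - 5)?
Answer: 1198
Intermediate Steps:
J = 11 (J = -8 + 19 = 11)
p = -102/5 (p = -21 - (7 + 11)/(-25 - 5) = -21 - 18/(-30) = -21 - 18*(-1)/30 = -21 - 1*(-⅗) = -21 + ⅗ = -102/5 ≈ -20.400)
-26 + (-38 - 22)*p = -26 + (-38 - 22)*(-102/5) = -26 - 60*(-102/5) = -26 + 1224 = 1198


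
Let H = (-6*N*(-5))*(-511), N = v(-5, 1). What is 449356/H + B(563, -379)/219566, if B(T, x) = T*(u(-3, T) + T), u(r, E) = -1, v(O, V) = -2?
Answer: 13545538432/841486695 ≈ 16.097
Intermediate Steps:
N = -2
B(T, x) = T*(-1 + T)
H = 30660 (H = (-6*(-2)*(-5))*(-511) = (12*(-5))*(-511) = -60*(-511) = 30660)
449356/H + B(563, -379)/219566 = 449356/30660 + (563*(-1 + 563))/219566 = 449356*(1/30660) + (563*562)*(1/219566) = 112339/7665 + 316406*(1/219566) = 112339/7665 + 158203/109783 = 13545538432/841486695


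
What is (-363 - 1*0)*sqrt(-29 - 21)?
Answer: -1815*I*sqrt(2) ≈ -2566.8*I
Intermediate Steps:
(-363 - 1*0)*sqrt(-29 - 21) = (-363 + 0)*sqrt(-50) = -1815*I*sqrt(2)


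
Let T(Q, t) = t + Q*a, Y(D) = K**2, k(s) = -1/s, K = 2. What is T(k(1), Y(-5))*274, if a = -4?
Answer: 2192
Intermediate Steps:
Y(D) = 4 (Y(D) = 2**2 = 4)
T(Q, t) = t - 4*Q (T(Q, t) = t + Q*(-4) = t - 4*Q)
T(k(1), Y(-5))*274 = (4 - (-4)/1)*274 = (4 - (-4))*274 = (4 - 4*(-1))*274 = (4 + 4)*274 = 8*274 = 2192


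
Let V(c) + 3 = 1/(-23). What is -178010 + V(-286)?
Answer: -4094300/23 ≈ -1.7801e+5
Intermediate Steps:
V(c) = -70/23 (V(c) = -3 + 1/(-23) = -3 - 1/23 = -70/23)
-178010 + V(-286) = -178010 - 70/23 = -4094300/23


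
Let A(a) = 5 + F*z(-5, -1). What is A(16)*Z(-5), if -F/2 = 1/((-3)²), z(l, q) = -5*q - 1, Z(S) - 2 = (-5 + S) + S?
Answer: -481/9 ≈ -53.444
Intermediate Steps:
Z(S) = -3 + 2*S (Z(S) = 2 + ((-5 + S) + S) = 2 + (-5 + 2*S) = -3 + 2*S)
z(l, q) = -1 - 5*q
F = -2/9 (F = -2/((-3)²) = -2/9 ≈ -0.22222)
A(a) = 37/9 (A(a) = 5 - 2*(-1 - 5*(-1))/9 = 5 - 2*(-1 + 5)/9 = 5 - 2/9*4 = 5 - 8/9 = 37/9)
A(16)*Z(-5) = 37*(-3 + 2*(-5))/9 = 37*(-3 - 10)/9 = (37/9)*(-13) = -481/9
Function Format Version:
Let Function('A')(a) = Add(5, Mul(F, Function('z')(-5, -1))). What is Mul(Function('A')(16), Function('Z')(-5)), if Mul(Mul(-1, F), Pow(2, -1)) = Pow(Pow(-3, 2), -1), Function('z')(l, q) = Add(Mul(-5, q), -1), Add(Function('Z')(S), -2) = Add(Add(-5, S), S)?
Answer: Rational(-481, 9) ≈ -53.444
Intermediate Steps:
Function('Z')(S) = Add(-3, Mul(2, S)) (Function('Z')(S) = Add(2, Add(Add(-5, S), S)) = Add(2, Add(-5, Mul(2, S))) = Add(-3, Mul(2, S)))
Function('z')(l, q) = Add(-1, Mul(-5, q))
F = Rational(-2, 9) (F = Mul(-2, Pow(Pow(-3, 2), -1)) = Mul(-2, Pow(9, -1)) = Mul(-2, Rational(1, 9)) = Rational(-2, 9) ≈ -0.22222)
Function('A')(a) = Rational(37, 9) (Function('A')(a) = Add(5, Mul(Rational(-2, 9), Add(-1, Mul(-5, -1)))) = Add(5, Mul(Rational(-2, 9), Add(-1, 5))) = Add(5, Mul(Rational(-2, 9), 4)) = Add(5, Rational(-8, 9)) = Rational(37, 9))
Mul(Function('A')(16), Function('Z')(-5)) = Mul(Rational(37, 9), Add(-3, Mul(2, -5))) = Mul(Rational(37, 9), Add(-3, -10)) = Mul(Rational(37, 9), -13) = Rational(-481, 9)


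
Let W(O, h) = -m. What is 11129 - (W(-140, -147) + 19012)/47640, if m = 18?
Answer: 265083283/23820 ≈ 11129.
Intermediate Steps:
W(O, h) = -18 (W(O, h) = -1*18 = -18)
11129 - (W(-140, -147) + 19012)/47640 = 11129 - (-18 + 19012)/47640 = 11129 - 18994/47640 = 11129 - 1*9497/23820 = 11129 - 9497/23820 = 265083283/23820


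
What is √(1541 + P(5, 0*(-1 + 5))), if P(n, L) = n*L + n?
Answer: √1546 ≈ 39.319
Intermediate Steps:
P(n, L) = n + L*n (P(n, L) = L*n + n = n + L*n)
√(1541 + P(5, 0*(-1 + 5))) = √(1541 + 5*(1 + 0*(-1 + 5))) = √(1541 + 5*(1 + 0*4)) = √(1541 + 5*(1 + 0)) = √(1541 + 5*1) = √(1541 + 5) = √1546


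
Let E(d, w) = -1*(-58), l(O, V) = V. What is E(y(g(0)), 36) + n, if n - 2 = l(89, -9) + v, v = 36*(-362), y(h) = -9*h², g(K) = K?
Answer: -12981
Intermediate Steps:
v = -13032
E(d, w) = 58
n = -13039 (n = 2 + (-9 - 13032) = 2 - 13041 = -13039)
E(y(g(0)), 36) + n = 58 - 13039 = -12981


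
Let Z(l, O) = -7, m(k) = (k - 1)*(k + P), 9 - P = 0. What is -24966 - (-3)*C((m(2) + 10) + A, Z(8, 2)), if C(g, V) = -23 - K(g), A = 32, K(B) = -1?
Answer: -25032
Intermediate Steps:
P = 9 (P = 9 - 1*0 = 9 + 0 = 9)
m(k) = (-1 + k)*(9 + k) (m(k) = (k - 1)*(k + 9) = (-1 + k)*(9 + k))
C(g, V) = -22 (C(g, V) = -23 - 1*(-1) = -23 + 1 = -22)
-24966 - (-3)*C((m(2) + 10) + A, Z(8, 2)) = -24966 - (-3)*(-22) = -24966 - 1*66 = -24966 - 66 = -25032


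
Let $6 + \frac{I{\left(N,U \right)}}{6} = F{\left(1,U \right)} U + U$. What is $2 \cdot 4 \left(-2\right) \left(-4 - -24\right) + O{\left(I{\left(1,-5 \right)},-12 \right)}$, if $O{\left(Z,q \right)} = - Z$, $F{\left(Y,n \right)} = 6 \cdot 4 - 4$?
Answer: $346$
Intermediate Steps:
$F{\left(Y,n \right)} = 20$ ($F{\left(Y,n \right)} = 24 - 4 = 20$)
$I{\left(N,U \right)} = -36 + 126 U$ ($I{\left(N,U \right)} = -36 + 6 \left(20 U + U\right) = -36 + 6 \cdot 21 U = -36 + 126 U$)
$2 \cdot 4 \left(-2\right) \left(-4 - -24\right) + O{\left(I{\left(1,-5 \right)},-12 \right)} = 2 \cdot 4 \left(-2\right) \left(-4 - -24\right) - \left(-36 + 126 \left(-5\right)\right) = 8 \left(-2\right) \left(-4 + 24\right) - \left(-36 - 630\right) = \left(-16\right) 20 - -666 = -320 + 666 = 346$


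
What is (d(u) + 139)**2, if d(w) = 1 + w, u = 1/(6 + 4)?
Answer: 1962801/100 ≈ 19628.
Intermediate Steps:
u = 1/10 ≈ 0.10000
(d(u) + 139)**2 = ((1 + 1/10) + 139)**2 = (11/10 + 139)**2 = (1401/10)**2 = 1962801/100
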